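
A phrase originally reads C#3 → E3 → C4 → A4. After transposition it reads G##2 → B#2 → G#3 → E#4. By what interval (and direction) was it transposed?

down a diminished fourth

Take the first pair: C#3 → G##2. C to G spans 4 letter names, so the interval is some kind of fourth.
G##2 to C#3 is 4 semitones, which makes it a diminished fourth; the second version is lower, so the direction is down.
Checking another pair — A4 → E#4 — gives the same interval.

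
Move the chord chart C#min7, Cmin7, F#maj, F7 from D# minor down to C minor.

D# minor down to C minor is an augmented second; each chord root moves by that interval while the quality stays the same.
C#min7: root C# down an augmented second → Bb, giving Bbmin7.
Cmin7: root C down an augmented second → Bbb, giving Bbbmin7.
F#maj: root F# down an augmented second → Eb, giving Ebmaj.
F7: root F down an augmented second → Ebb, giving Ebb7.

Bbmin7 Bbbmin7 Ebmaj Ebb7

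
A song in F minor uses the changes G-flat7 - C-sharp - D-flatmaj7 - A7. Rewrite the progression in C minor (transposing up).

F minor up to C minor is a perfect fifth; each chord root moves by that interval while the quality stays the same.
G-flat7: root G-flat up a perfect fifth → Db, giving Db7.
C-sharp: root C-sharp up a perfect fifth → G#, giving G#.
D-flatmaj7: root D-flat up a perfect fifth → Ab, giving Abmaj7.
A7: root A up a perfect fifth → E, giving E7.

Db7 G# Abmaj7 E7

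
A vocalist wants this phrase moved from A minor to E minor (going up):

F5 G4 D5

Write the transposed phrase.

From A up to E is a perfect fifth; apply that to each pitch.
F5 -> C6
G4 -> D5
D5 -> A5

C6 D5 A5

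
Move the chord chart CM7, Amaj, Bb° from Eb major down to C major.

Eb major down to C major is a minor third; each chord root moves by that interval while the quality stays the same.
CM7: root C down a minor third → A, giving AM7.
Amaj: root A down a minor third → F#, giving F#maj.
Bb°: root Bb down a minor third → G, giving G°.

AM7 F#maj G°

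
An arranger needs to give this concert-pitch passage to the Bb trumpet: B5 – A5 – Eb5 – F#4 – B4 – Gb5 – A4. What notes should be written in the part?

C#6 B5 F5 G#4 C#5 Ab5 B4

Written C4 sounds as Bb3 on the Bb trumpet, so concert pitches are written a major second up.
B5 becomes C#6
A5 becomes B5
Eb5 becomes F5
F#4 becomes G#4
B4 becomes C#5
Gb5 becomes Ab5
A4 becomes B4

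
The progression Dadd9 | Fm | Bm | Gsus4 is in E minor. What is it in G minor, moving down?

Fadd9 Abm Dm Bbsus4

E minor down to G minor is a major sixth; each chord root moves by that interval while the quality stays the same.
Dadd9: root D down a major sixth → F, giving Fadd9.
Fm: root F down a major sixth → Ab, giving Abm.
Bm: root B down a major sixth → D, giving Dm.
Gsus4: root G down a major sixth → Bb, giving Bbsus4.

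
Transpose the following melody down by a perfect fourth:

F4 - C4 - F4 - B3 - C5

F4 gives C4
C4 gives G3
F4 gives C4
B3 gives F#3
C5 gives G4

C4 G3 C4 F#3 G4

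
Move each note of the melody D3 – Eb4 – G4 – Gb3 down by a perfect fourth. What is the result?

A2 Bb3 D4 Db3

A perfect fourth down from D3 gives A2.
A perfect fourth down from Eb4 gives Bb3.
A perfect fourth down from G4 gives D4.
Gb3 down a perfect fourth is Db3.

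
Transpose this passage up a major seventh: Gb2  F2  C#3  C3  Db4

A major seventh up from Gb2 gives F3.
F2 up a major seventh is E3.
C#3: a seventh up reaches B, and 11 semitones makes it B#3.
C3: a seventh up reaches B, and 11 semitones makes it B3.
Db4: a seventh up reaches C, and 11 semitones makes it C5.

F3 E3 B#3 B3 C5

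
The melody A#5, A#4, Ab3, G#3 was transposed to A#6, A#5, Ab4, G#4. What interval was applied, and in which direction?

up a perfect octave

Take the first pair: A#5 → A#6. A to A spans 8 letter names, so the interval is some kind of octave.
A#5 to A#6 is 12 semitones, which makes it a perfect octave; the second version is higher, so the direction is up.
Checking another pair — G#3 → G#4 — gives the same interval.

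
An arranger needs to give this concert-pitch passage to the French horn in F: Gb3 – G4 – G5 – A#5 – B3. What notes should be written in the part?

Db4 D5 D6 E#6 F#4

The French horn in F sounds a perfect fifth below written, so the written part must be a perfect fifth above concert — transpose each note up.
Gb3 to Db4
G4 to D5
G5 to D6
A#5 to E#6
B3 to F#4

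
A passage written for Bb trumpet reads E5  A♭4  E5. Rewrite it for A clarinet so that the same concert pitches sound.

First find concert pitch: the Bb trumpet sounds a major second below written, so E5 A♭4 E5 sounds D5 Gb4 D5.
Then write for A clarinet: it sounds a minor third below written, so the part must be a minor third above concert.
D5 → F5
Gb4 → Bbb4
D5 → F5

F5 Bbb4 F5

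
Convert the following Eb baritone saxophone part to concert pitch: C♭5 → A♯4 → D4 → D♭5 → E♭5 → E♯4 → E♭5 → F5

Written C4 on the Eb baritone saxophone sounds as Eb2, a major thirteenth lower; apply that shift to every note.
Cb5 gives Ebb3
A#4 gives C#3
D4 gives F2
Db5 gives Fb3
Eb5 gives Gb3
E#4 gives G#2
Eb5 gives Gb3
F5 gives Ab3

Ebb3 C#3 F2 Fb3 Gb3 G#2 Gb3 Ab3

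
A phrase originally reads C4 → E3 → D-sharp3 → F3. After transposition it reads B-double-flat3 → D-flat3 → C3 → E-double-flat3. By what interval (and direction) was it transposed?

Take the first pair: C4 → Bbb3. C to B spans 2 letter names, so the interval is some kind of second.
Bbb3 to C4 is 3 semitones, which makes it an augmented second; the second version is lower, so the direction is down.
Checking another pair — F3 → Ebb3 — gives the same interval.

down an augmented second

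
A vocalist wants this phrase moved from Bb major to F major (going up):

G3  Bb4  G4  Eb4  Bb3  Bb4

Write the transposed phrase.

From Bb up to F is a perfect fifth; apply that to each pitch.
G3 to D4
Bb4 to F5
G4 to D5
Eb4 to Bb4
Bb3 to F4
Bb4 to F5

D4 F5 D5 Bb4 F4 F5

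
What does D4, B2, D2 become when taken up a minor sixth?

D4 gives Bb4
B2 gives G3
D2 gives Bb2

Bb4 G3 Bb2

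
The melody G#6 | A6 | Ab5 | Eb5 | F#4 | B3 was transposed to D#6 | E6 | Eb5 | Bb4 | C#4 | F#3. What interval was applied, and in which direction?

down a perfect fourth

Take the first pair: G#6 → D#6. G to D spans 4 letter names, so the interval is some kind of fourth.
D#6 to G#6 is 5 semitones, which makes it a perfect fourth; the second version is lower, so the direction is down.
Checking another pair — B3 → F#3 — gives the same interval.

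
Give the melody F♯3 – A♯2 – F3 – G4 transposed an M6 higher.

D#4 F##3 D4 E5

F#3: a sixth up reaches D, and 9 semitones makes it D#4.
A#2: a sixth up reaches F, and 9 semitones makes it F##3.
A major sixth up from F3 gives D4.
G4 up a major sixth is E5.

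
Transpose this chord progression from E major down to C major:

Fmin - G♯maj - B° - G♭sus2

Dbmin Emaj G° Ebbsus2

E major down to C major is a major third; each chord root moves by that interval while the quality stays the same.
Fmin: root F down a major third → Db, giving Dbmin.
G♯maj: root G♯ down a major third → E, giving Emaj.
B°: root B down a major third → G, giving G°.
G♭sus2: root G♭ down a major third → Ebb, giving Ebbsus2.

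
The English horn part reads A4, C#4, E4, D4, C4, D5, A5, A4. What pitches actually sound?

D4 F#3 A3 G3 F3 G4 D5 D4

Written C4 on the English horn sounds as F3, a perfect fifth lower; apply that shift to every note.
A4 to D4
C#4 to F#3
E4 to A3
D4 to G3
C4 to F3
D5 to G4
A5 to D5
A4 to D4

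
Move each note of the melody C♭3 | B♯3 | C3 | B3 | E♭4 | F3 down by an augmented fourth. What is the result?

Gbb2 F#3 Gb2 F3 Bbb3 Cb3

An augmented fourth down from Cb3 gives Gbb2.
An augmented fourth down from B#3 gives F#3.
C3: a fourth down reaches G, and 6 semitones makes it Gb2.
B3 down an augmented fourth is F3.
Eb4: a fourth down reaches B, and 6 semitones makes it Bbb3.
F3 down an augmented fourth is Cb3.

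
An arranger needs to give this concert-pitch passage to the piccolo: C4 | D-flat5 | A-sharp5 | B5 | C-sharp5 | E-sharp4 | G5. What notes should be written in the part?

C3 Db4 A#4 B4 C#4 E#3 G4

The piccolo sounds a perfect octave above written, so the written part must be a perfect octave below concert — transpose each note down.
C4 -> C3
Db5 -> Db4
A#5 -> A#4
B5 -> B4
C#5 -> C#4
E#4 -> E#3
G5 -> G4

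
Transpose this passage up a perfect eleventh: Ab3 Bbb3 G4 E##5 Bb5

Db5 Ebb5 C6 A##6 Eb7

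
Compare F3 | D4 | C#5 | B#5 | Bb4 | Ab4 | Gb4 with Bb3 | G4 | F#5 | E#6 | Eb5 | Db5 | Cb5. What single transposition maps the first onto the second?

up a perfect fourth

From F3 to Bb3 is 4 letter names — a fourth of some quality.
F3 to Bb3 is 5 semitones, which makes it a perfect fourth; the second version is higher, so the direction is up.
Checking another pair — Gb4 → Cb5 — gives the same interval.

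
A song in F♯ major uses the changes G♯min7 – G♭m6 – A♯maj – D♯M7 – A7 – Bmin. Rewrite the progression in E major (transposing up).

F#min7 Fbm6 G#maj C#M7 G7 Amin

F♯ major up to E major is a minor seventh; each chord root moves by that interval while the quality stays the same.
G♯min7: root G♯ up a minor seventh → F#, giving F#min7.
G♭m6: root G♭ up a minor seventh → Fb, giving Fbm6.
A♯maj: root A♯ up a minor seventh → G#, giving G#maj.
D♯M7: root D♯ up a minor seventh → C#, giving C#M7.
A7: root A up a minor seventh → G, giving G7.
Bmin: root B up a minor seventh → A, giving Amin.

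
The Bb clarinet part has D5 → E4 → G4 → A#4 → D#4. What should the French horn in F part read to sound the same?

G5 A4 C5 D#5 G#4

First find concert pitch: the Bb clarinet sounds a major second below written, so D5 E4 G4 A#4 D#4 sounds C5 D4 F4 G#4 C#4.
Then write for French horn in F: it sounds a perfect fifth below written, so the part must be a perfect fifth above concert.
C5 → G5
D4 → A4
F4 → C5
G#4 → D#5
C#4 → G#4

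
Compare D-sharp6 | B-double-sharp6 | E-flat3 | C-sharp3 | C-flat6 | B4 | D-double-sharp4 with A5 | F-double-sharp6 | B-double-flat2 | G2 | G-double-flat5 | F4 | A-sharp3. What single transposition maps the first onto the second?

Take the first pair: D#6 → A5. D to A spans 4 letter names, so the interval is some kind of fourth.
A5 to D#6 is 6 semitones, which makes it an augmented fourth; the second version is lower, so the direction is down.
Checking another pair — D##4 → A#3 — gives the same interval.

down an augmented fourth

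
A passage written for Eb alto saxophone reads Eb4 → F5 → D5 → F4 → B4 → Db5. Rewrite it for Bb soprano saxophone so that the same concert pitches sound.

First find concert pitch: the Eb alto saxophone sounds a major sixth below written, so Eb4 F5 D5 F4 B4 Db5 sounds Gb3 Ab4 F4 Ab3 D4 Fb4.
Then write for Bb soprano saxophone: it sounds a major second below written, so the part must be a major second above concert.
Gb3 → Ab3
Ab4 → Bb4
F4 → G4
Ab3 → Bb3
D4 → E4
Fb4 → Gb4

Ab3 Bb4 G4 Bb3 E4 Gb4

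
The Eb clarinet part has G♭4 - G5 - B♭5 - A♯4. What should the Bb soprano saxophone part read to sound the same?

Cb5 C6 Eb6 D#5

First find concert pitch: the Eb clarinet sounds a minor third above written, so G♭4 G5 B♭5 A♯4 sounds Bbb4 Bb5 Db6 C#5.
Then write for Bb soprano saxophone: it sounds a major second below written, so the part must be a major second above concert.
Bbb4 → Cb5
Bb5 → C6
Db6 → Eb6
C#5 → D#5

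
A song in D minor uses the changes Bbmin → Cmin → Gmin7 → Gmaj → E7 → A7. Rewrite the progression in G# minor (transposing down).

Emin F#min C#min7 C#maj A#7 D#7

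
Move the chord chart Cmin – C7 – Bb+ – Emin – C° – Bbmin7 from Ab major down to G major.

Bmin B7 A+ D#min B° Amin7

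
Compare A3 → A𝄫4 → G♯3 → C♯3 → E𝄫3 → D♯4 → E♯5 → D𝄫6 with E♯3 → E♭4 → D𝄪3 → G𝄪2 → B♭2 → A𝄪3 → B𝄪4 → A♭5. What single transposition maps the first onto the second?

down a diminished fourth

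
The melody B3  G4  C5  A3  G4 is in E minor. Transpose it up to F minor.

C4 Ab4 Db5 Bb3 Ab4

From E up to F is a minor second; apply that to each pitch.
B3 to C4
G4 to Ab4
C5 to Db5
A3 to Bb3
G4 to Ab4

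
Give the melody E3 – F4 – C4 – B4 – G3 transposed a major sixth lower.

G2 Ab3 Eb3 D4 Bb2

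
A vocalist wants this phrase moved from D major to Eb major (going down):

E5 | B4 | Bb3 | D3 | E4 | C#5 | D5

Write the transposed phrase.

F4 C4 Cb3 Eb2 F3 D4 Eb4

D major to Eb major down is a major seventh, so every note moves down by that interval.
E5 to F4
B4 to C4
Bb3 to Cb3
D3 to Eb2
E4 to F3
C#5 to D4
D5 to Eb4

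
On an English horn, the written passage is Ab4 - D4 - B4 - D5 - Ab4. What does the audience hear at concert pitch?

Db4 G3 E4 G4 Db4

The English horn sounds a perfect fifth below written, so transpose each written note down a perfect fifth.
Ab4 → Db4
D4 → G3
B4 → E4
D5 → G4
Ab4 → Db4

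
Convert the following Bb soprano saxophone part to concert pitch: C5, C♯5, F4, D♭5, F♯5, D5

The Bb soprano saxophone sounds a major second below written, so transpose each written note down a major second.
C5 becomes Bb4
C#5 becomes B4
F4 becomes Eb4
Db5 becomes Cb5
F#5 becomes E5
D5 becomes C5

Bb4 B4 Eb4 Cb5 E5 C5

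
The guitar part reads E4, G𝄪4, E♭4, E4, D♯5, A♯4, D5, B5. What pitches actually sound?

E3 G##3 Eb3 E3 D#4 A#3 D4 B4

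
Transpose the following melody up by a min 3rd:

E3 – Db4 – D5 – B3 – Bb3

G3 Fb4 F5 D4 Db4

E3 → G3
Db4 → Fb4
D5 → F5
B3 → D4
Bb3 → Db4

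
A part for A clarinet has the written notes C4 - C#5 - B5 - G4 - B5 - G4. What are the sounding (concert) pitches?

A3 A#4 G#5 E4 G#5 E4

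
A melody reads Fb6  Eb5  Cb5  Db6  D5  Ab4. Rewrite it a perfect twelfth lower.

A perfect twelfth down from Fb6 gives Bbb4.
Eb5: a twelfth down reaches A, and 19 semitones makes it Ab3.
A perfect twelfth down from Cb5 gives Fb3.
Db6 down a perfect twelfth is Gb4.
A perfect twelfth down from D5 gives G3.
A perfect twelfth down from Ab4 gives Db3.

Bbb4 Ab3 Fb3 Gb4 G3 Db3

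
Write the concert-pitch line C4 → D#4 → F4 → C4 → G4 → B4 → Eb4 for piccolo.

The piccolo sounds a perfect octave above written, so the written part must be a perfect octave below concert — transpose each note down.
C4 becomes C3
D#4 becomes D#3
F4 becomes F3
C4 becomes C3
G4 becomes G3
B4 becomes B3
Eb4 becomes Eb3

C3 D#3 F3 C3 G3 B3 Eb3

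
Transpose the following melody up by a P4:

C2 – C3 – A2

F2 F3 D3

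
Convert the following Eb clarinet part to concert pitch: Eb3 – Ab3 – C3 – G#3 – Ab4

The Eb clarinet sounds a minor third above written, so transpose each written note up a minor third.
Eb3 -> Gb3
Ab3 -> Cb4
C3 -> Eb3
G#3 -> B3
Ab4 -> Cb5

Gb3 Cb4 Eb3 B3 Cb5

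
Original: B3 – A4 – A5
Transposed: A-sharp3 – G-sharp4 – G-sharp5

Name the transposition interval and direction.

From B3 to A#3 is 2 letter names — a second of some quality.
A#3 to B3 is 1 semitone, which makes it a minor second; the second version is lower, so the direction is down.
Checking another pair — A5 → G#5 — gives the same interval.

down a minor second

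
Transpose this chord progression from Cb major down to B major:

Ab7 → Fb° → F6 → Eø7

Cb major down to B major is a diminished second; each chord root moves by that interval while the quality stays the same.
Ab7: root Ab down a diminished second → G#, giving G#7.
Fb°: root Fb down a diminished second → E, giving E°.
F6: root F down a diminished second → E#, giving E#6.
Eø7: root E down a diminished second → D##, giving D##ø7.

G#7 E° E#6 D##ø7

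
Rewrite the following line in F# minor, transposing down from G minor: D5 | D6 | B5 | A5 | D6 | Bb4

C#5 C#6 A#5 G#5 C#6 A4

G minor to F# minor down is a minor second, so every note moves down by that interval.
D5 → C#5
D6 → C#6
B5 → A#5
A5 → G#5
D6 → C#6
Bb4 → A4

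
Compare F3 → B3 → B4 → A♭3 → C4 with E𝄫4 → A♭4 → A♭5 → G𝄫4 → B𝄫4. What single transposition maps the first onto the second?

up a diminished seventh

From F3 to Ebb4 is 7 letter names — a seventh of some quality.
F3 to Ebb4 is 9 semitones, which makes it a diminished seventh; the second version is higher, so the direction is up.
Checking another pair — C4 → Bbb4 — gives the same interval.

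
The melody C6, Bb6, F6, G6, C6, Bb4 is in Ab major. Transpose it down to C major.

From Ab down to C is a minor sixth; apply that to each pitch.
C6 becomes E5
Bb6 becomes D6
F6 becomes A5
G6 becomes B5
C6 becomes E5
Bb4 becomes D4

E5 D6 A5 B5 E5 D4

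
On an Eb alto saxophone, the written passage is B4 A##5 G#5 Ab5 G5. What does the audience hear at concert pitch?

D4 C##5 B4 Cb5 Bb4

Written C4 on the Eb alto saxophone sounds as Eb3, a major sixth lower; apply that shift to every note.
B4 gives D4
A##5 gives C##5
G#5 gives B4
Ab5 gives Cb5
G5 gives Bb4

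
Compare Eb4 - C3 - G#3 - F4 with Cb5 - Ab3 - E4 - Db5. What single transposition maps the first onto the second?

up a minor sixth

From Eb4 to Cb5 is 6 letter names — a sixth of some quality.
Eb4 to Cb5 is 8 semitones, which makes it a minor sixth; the second version is higher, so the direction is up.
Checking another pair — F4 → Db5 — gives the same interval.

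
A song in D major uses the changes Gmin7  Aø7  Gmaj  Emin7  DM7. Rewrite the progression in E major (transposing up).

Amin7 Bø7 Amaj F#min7 EM7

D major up to E major is a major second; each chord root moves by that interval while the quality stays the same.
Gmin7: root G up a major second → A, giving Amin7.
Aø7: root A up a major second → B, giving Bø7.
Gmaj: root G up a major second → A, giving Amaj.
Emin7: root E up a major second → F#, giving F#min7.
DM7: root D up a major second → E, giving EM7.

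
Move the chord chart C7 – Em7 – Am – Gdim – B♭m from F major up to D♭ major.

Ab7 Cm7 Fm Ebdim Gbm

F major up to D♭ major is a minor sixth; each chord root moves by that interval while the quality stays the same.
C7: root C up a minor sixth → Ab, giving Ab7.
Em7: root E up a minor sixth → C, giving Cm7.
Am: root A up a minor sixth → F, giving Fm.
Gdim: root G up a minor sixth → Eb, giving Ebdim.
B♭m: root B♭ up a minor sixth → Gb, giving Gbm.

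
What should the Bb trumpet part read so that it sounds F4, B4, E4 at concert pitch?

The Bb trumpet sounds a major second below written, so the written part must be a major second above concert — transpose each note up.
F4 -> G4
B4 -> C#5
E4 -> F#4

G4 C#5 F#4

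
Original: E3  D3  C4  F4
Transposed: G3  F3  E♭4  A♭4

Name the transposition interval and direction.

up a minor third

Take the first pair: E3 → G3. E to G spans 3 letter names, so the interval is some kind of third.
E3 to G3 is 3 semitones, which makes it a minor third; the second version is higher, so the direction is up.
Checking another pair — F4 → Ab4 — gives the same interval.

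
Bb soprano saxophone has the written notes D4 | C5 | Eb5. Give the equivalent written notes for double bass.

First find concert pitch: the Bb soprano saxophone sounds a major second below written, so D4 C5 Eb5 sounds C4 Bb4 Db5.
Then write for double bass: it sounds a perfect octave below written, so the part must be a perfect octave above concert.
C4 → C5
Bb4 → Bb5
Db5 → Db6

C5 Bb5 Db6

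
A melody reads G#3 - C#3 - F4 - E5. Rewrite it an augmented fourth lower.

D3 G2 Cb4 Bb4

An augmented fourth down from G#3 gives D3.
An augmented fourth down from C#3 gives G2.
F4: a fourth down reaches C, and 6 semitones makes it Cb4.
E5 down an augmented fourth is Bb4.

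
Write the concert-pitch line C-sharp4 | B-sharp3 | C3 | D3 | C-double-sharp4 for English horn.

The English horn sounds a perfect fifth below written, so the written part must be a perfect fifth above concert — transpose each note up.
C#4 gives G#4
B#3 gives F##4
C3 gives G3
D3 gives A3
C##4 gives G##4

G#4 F##4 G3 A3 G##4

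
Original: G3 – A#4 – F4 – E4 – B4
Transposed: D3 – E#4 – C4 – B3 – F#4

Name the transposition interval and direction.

down a perfect fourth

Take the first pair: G3 → D3. G to D spans 4 letter names, so the interval is some kind of fourth.
D3 to G3 is 5 semitones, which makes it a perfect fourth; the second version is lower, so the direction is down.
Checking another pair — B4 → F#4 — gives the same interval.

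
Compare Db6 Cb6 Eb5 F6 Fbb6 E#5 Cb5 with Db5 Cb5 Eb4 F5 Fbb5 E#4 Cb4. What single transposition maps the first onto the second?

From Db6 to Db5 is 8 letter names — an octave of some quality.
Db5 to Db6 is 12 semitones, which makes it a perfect octave; the second version is lower, so the direction is down.
Checking another pair — Cb5 → Cb4 — gives the same interval.

down a perfect octave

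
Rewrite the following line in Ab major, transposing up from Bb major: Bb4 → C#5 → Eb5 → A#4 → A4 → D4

Ab5 B5 Db6 G#5 G5 C5

Bb major to Ab major up is a minor seventh, so every note moves up by that interval.
Bb4 -> Ab5
C#5 -> B5
Eb5 -> Db6
A#4 -> G#5
A4 -> G5
D4 -> C5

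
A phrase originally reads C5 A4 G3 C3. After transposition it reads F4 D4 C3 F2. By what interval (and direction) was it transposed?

Take the first pair: C5 → F4. C to F spans 5 letter names, so the interval is some kind of fifth.
F4 to C5 is 7 semitones, which makes it a perfect fifth; the second version is lower, so the direction is down.
Checking another pair — C3 → F2 — gives the same interval.

down a perfect fifth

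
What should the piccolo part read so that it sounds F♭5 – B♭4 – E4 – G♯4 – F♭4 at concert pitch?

Written C4 sounds as C5 on the piccolo, so concert pitches are written a perfect octave down.
Fb5 becomes Fb4
Bb4 becomes Bb3
E4 becomes E3
G#4 becomes G#3
Fb4 becomes Fb3

Fb4 Bb3 E3 G#3 Fb3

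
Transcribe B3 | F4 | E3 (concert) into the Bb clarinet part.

C#4 G4 F#3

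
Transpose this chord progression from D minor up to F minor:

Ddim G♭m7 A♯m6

Fdim Bbbm7 C#m6

D minor up to F minor is a minor third; each chord root moves by that interval while the quality stays the same.
Ddim: root D up a minor third → F, giving Fdim.
G♭m7: root G♭ up a minor third → Bbb, giving Bbbm7.
A♯m6: root A♯ up a minor third → C#, giving C#m6.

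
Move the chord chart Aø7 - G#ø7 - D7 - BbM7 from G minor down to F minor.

Gø7 F#ø7 C7 AbM7

G minor down to F minor is a major second; each chord root moves by that interval while the quality stays the same.
Aø7: root A down a major second → G, giving Gø7.
G#ø7: root G# down a major second → F#, giving F#ø7.
D7: root D down a major second → C, giving C7.
BbM7: root Bb down a major second → Ab, giving AbM7.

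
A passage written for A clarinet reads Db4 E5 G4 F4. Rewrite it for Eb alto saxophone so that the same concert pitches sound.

First find concert pitch: the A clarinet sounds a minor third below written, so Db4 E5 G4 F4 sounds Bb3 C#5 E4 D4.
Then write for Eb alto saxophone: it sounds a major sixth below written, so the part must be a major sixth above concert.
Bb3 → G4
C#5 → A#5
E4 → C#5
D4 → B4

G4 A#5 C#5 B4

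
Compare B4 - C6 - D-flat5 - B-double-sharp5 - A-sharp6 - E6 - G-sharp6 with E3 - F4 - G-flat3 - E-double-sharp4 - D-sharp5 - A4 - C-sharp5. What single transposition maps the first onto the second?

down a perfect twelfth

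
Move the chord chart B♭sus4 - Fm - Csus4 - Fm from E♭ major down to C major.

E♭ major down to C major is a minor third; each chord root moves by that interval while the quality stays the same.
B♭sus4: root B♭ down a minor third → G, giving Gsus4.
Fm: root F down a minor third → D, giving Dm.
Csus4: root C down a minor third → A, giving Asus4.
Fm: root F down a minor third → D, giving Dm.

Gsus4 Dm Asus4 Dm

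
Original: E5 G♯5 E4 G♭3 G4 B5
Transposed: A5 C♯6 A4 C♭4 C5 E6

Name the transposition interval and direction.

up a perfect fourth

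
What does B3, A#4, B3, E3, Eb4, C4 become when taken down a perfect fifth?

E3 D#4 E3 A2 Ab3 F3

B3 becomes E3
A#4 becomes D#4
B3 becomes E3
E3 becomes A2
Eb4 becomes Ab3
C4 becomes F3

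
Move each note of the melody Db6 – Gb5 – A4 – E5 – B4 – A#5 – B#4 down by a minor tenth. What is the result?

Bb4 Eb4 F#3 C#4 G#3 F##4 G##3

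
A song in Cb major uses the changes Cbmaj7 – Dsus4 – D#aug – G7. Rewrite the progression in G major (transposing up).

Gmaj7 A#sus4 A##aug D#7

Cb major up to G major is an augmented fifth; each chord root moves by that interval while the quality stays the same.
Cbmaj7: root Cb up an augmented fifth → G, giving Gmaj7.
Dsus4: root D up an augmented fifth → A#, giving A#sus4.
D#aug: root D# up an augmented fifth → A##, giving A##aug.
G7: root G up an augmented fifth → D#, giving D#7.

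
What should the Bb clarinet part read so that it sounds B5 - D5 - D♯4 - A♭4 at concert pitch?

C#6 E5 E#4 Bb4

Written C4 sounds as Bb3 on the Bb clarinet, so concert pitches are written a major second up.
B5 to C#6
D5 to E5
D#4 to E#4
Ab4 to Bb4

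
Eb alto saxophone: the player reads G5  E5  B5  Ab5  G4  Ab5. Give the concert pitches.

Bb4 G4 D5 Cb5 Bb3 Cb5

Written C4 on the Eb alto saxophone sounds as Eb3, a major sixth lower; apply that shift to every note.
G5 to Bb4
E5 to G4
B5 to D5
Ab5 to Cb5
G4 to Bb3
Ab5 to Cb5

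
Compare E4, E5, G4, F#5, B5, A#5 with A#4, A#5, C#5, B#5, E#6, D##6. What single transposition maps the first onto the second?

up an augmented fourth

From E4 to A#4 is 4 letter names — a fourth of some quality.
E4 to A#4 is 6 semitones, which makes it an augmented fourth; the second version is higher, so the direction is up.
Checking another pair — A#5 → D##6 — gives the same interval.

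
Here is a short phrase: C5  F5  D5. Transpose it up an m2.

C5: a second up reaches D, and 1 semitone makes it Db5.
A minor second up from F5 gives Gb5.
D5: a second up reaches E, and 1 semitone makes it Eb5.

Db5 Gb5 Eb5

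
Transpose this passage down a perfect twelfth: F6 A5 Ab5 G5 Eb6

Bb4 D4 Db4 C4 Ab4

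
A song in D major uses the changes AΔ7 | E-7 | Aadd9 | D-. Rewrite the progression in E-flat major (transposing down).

D major down to E-flat major is a major seventh; each chord root moves by that interval while the quality stays the same.
AΔ7: root A down a major seventh → Bb, giving BbΔ7.
E-7: root E down a major seventh → F, giving F-7.
Aadd9: root A down a major seventh → Bb, giving Bbadd9.
D-: root D down a major seventh → Eb, giving Eb-.

BbΔ7 F-7 Bbadd9 Eb-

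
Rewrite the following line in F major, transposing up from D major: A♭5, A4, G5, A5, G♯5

Cb6 C5 Bb5 C6 B5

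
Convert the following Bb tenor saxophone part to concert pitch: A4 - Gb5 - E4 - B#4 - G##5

The Bb tenor saxophone sounds a major ninth below written, so transpose each written note down a major ninth.
A4 → G3
Gb5 → Fb4
E4 → D3
B#4 → A#3
G##5 → F##4

G3 Fb4 D3 A#3 F##4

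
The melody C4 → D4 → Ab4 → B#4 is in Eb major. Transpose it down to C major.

From Eb down to C is a minor third; apply that to each pitch.
C4 gives A3
D4 gives B3
Ab4 gives F4
B#4 gives G##4

A3 B3 F4 G##4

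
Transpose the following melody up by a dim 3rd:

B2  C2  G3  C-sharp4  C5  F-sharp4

Db3 Ebb2 Bbb3 Eb4 Ebb5 Ab4

B2 to Db3
C2 to Ebb2
G3 to Bbb3
C#4 to Eb4
C5 to Ebb5
F#4 to Ab4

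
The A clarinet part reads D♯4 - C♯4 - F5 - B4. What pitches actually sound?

The A clarinet sounds a minor third below written, so transpose each written note down a minor third.
D#4 -> B#3
C#4 -> A#3
F5 -> D5
B4 -> G#4

B#3 A#3 D5 G#4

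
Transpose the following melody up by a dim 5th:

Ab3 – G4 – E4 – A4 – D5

Ebb4 Db5 Bb4 Eb5 Ab5

Ab3 -> Ebb4
G4 -> Db5
E4 -> Bb4
A4 -> Eb5
D5 -> Ab5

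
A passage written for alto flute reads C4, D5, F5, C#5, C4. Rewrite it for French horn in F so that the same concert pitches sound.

First find concert pitch: the alto flute sounds a perfect fourth below written, so C4 D5 F5 C#5 C4 sounds G3 A4 C5 G#4 G3.
Then write for French horn in F: it sounds a perfect fifth below written, so the part must be a perfect fifth above concert.
G3 → D4
A4 → E5
C5 → G5
G#4 → D#5
G3 → D4

D4 E5 G5 D#5 D4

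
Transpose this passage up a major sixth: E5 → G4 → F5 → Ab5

A major sixth up from E5 gives C#6.
G4: a sixth up reaches E, and 9 semitones makes it E5.
F5: a sixth up reaches D, and 9 semitones makes it D6.
Ab5: a sixth up reaches F, and 9 semitones makes it F6.

C#6 E5 D6 F6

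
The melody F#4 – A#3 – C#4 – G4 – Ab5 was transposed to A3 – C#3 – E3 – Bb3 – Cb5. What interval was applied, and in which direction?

Take the first pair: F#4 → A3. F to A spans 6 letter names, so the interval is some kind of sixth.
A3 to F#4 is 9 semitones, which makes it a major sixth; the second version is lower, so the direction is down.
Checking another pair — Ab5 → Cb5 — gives the same interval.

down a major sixth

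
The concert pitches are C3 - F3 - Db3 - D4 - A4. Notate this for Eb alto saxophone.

A3 D4 Bb3 B4 F#5

Written C4 sounds as Eb3 on the Eb alto saxophone, so concert pitches are written a major sixth up.
C3 to A3
F3 to D4
Db3 to Bb3
D4 to B4
A4 to F#5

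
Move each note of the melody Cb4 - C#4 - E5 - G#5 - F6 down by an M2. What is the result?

Bbb3 B3 D5 F#5 Eb6

Cb4 down a major second is Bbb3.
C#4: a second down reaches B, and 2 semitones makes it B3.
A major second down from E5 gives D5.
G#5 down a major second is F#5.
F6 down a major second is Eb6.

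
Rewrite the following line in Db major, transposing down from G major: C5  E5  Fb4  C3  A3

Gb4 Bb4 Cbb4 Gb2 Eb3

G major to Db major down is an augmented fourth, so every note moves down by that interval.
C5 becomes Gb4
E5 becomes Bb4
Fb4 becomes Cbb4
C3 becomes Gb2
A3 becomes Eb3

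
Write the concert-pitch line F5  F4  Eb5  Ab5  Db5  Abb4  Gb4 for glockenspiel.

F3 F2 Eb3 Ab3 Db3 Abb2 Gb2

Written C4 sounds as C6 on the glockenspiel, so concert pitches are written a perfect fifteenth down.
F5 -> F3
F4 -> F2
Eb5 -> Eb3
Ab5 -> Ab3
Db5 -> Db3
Abb4 -> Abb2
Gb4 -> Gb2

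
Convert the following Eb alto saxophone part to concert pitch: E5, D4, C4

The Eb alto saxophone sounds a major sixth below written, so transpose each written note down a major sixth.
E5 → G4
D4 → F3
C4 → Eb3

G4 F3 Eb3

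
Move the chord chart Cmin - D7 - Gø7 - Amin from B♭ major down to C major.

Dmin E7 Aø7 Bmin

B♭ major down to C major is a minor seventh; each chord root moves by that interval while the quality stays the same.
Cmin: root C down a minor seventh → D, giving Dmin.
D7: root D down a minor seventh → E, giving E7.
Gø7: root G down a minor seventh → A, giving Aø7.
Amin: root A down a minor seventh → B, giving Bmin.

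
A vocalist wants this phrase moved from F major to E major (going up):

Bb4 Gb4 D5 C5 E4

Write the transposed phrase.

From F up to E is a major seventh; apply that to each pitch.
Bb4 → A5
Gb4 → F5
D5 → C#6
C5 → B5
E4 → D#5

A5 F5 C#6 B5 D#5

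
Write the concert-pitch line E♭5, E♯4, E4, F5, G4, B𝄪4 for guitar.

Written C4 sounds as C3 on the guitar, so concert pitches are written a perfect octave up.
Eb5 -> Eb6
E#4 -> E#5
E4 -> E5
F5 -> F6
G4 -> G5
B##4 -> B##5

Eb6 E#5 E5 F6 G5 B##5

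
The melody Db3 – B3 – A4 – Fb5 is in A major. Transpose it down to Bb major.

Ebb2 C3 Bb3 Gbb4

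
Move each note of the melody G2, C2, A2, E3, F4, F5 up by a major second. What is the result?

A major second up from G2 gives A2.
A major second up from C2 gives D2.
A2 up a major second is B2.
E3 up a major second is F#3.
F4 up a major second is G4.
F5: a second up reaches G, and 2 semitones makes it G5.

A2 D2 B2 F#3 G4 G5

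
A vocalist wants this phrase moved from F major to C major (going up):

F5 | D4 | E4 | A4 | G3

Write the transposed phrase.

F major to C major up is a perfect fifth, so every note moves up by that interval.
F5 gives C6
D4 gives A4
E4 gives B4
A4 gives E5
G3 gives D4

C6 A4 B4 E5 D4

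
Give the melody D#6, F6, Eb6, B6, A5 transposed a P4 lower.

A#5 C6 Bb5 F#6 E5

D#6 → A#5
F6 → C6
Eb6 → Bb5
B6 → F#6
A5 → E5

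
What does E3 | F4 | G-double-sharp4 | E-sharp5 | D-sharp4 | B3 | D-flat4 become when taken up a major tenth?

G#4 A5 B##5 G##6 F##5 D#5 F5

E3 to G#4
F4 to A5
G##4 to B##5
E#5 to G##6
D#4 to F##5
B3 to D#5
Db4 to F5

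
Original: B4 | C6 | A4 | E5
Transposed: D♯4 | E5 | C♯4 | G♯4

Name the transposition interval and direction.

down a minor sixth

From B4 to D#4 is 6 letter names — a sixth of some quality.
D#4 to B4 is 8 semitones, which makes it a minor sixth; the second version is lower, so the direction is down.
Checking another pair — E5 → G#4 — gives the same interval.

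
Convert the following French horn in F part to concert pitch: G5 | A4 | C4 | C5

C5 D4 F3 F4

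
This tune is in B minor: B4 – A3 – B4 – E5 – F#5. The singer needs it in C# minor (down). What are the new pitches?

B minor to C# minor down is a minor seventh, so every note moves down by that interval.
B4 -> C#4
A3 -> B2
B4 -> C#4
E5 -> F#4
F#5 -> G#4

C#4 B2 C#4 F#4 G#4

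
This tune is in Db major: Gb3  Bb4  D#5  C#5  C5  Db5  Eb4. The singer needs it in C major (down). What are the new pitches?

Db major to C major down is a minor second, so every note moves down by that interval.
Gb3 to F3
Bb4 to A4
D#5 to C##5
C#5 to B#4
C5 to B4
Db5 to C5
Eb4 to D4

F3 A4 C##5 B#4 B4 C5 D4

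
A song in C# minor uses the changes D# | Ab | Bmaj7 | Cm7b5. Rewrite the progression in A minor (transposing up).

C# minor up to A minor is a minor sixth; each chord root moves by that interval while the quality stays the same.
D#: root D# up a minor sixth → B, giving B.
Ab: root Ab up a minor sixth → Fb, giving Fb.
Bmaj7: root B up a minor sixth → G, giving Gmaj7.
Cm7b5: root C up a minor sixth → Ab, giving Abm7b5.

B Fb Gmaj7 Abm7b5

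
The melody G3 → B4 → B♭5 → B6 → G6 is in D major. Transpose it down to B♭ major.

Eb3 G4 Gb5 G6 Eb6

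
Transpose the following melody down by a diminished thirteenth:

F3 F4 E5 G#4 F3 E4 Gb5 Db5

A diminished thirteenth down from F3 gives A#1.
A diminished thirteenth down from F4 gives A#2.
E5: a thirteenth down reaches G, and 19 semitones makes it G##3.
G#4 down a diminished thirteenth is B##2.
A diminished thirteenth down from F3 gives A#1.
A diminished thirteenth down from E4 gives G##2.
Gb5: a thirteenth down reaches B, and 19 semitones makes it B3.
A diminished thirteenth down from Db5 gives F#3.

A#1 A#2 G##3 B##2 A#1 G##2 B3 F#3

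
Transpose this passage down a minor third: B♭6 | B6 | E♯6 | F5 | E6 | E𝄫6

Bb6 to G6
B6 to G#6
E#6 to C##6
F5 to D5
E6 to C#6
Ebb6 to Cb6

G6 G#6 C##6 D5 C#6 Cb6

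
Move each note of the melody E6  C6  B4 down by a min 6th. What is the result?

G#5 E5 D#4

A minor sixth down from E6 gives G#5.
A minor sixth down from C6 gives E5.
A minor sixth down from B4 gives D#4.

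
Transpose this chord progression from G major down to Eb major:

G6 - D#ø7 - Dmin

Eb6 Bø7 Bbmin

G major down to Eb major is a major third; each chord root moves by that interval while the quality stays the same.
G6: root G down a major third → Eb, giving Eb6.
D#ø7: root D# down a major third → B, giving Bø7.
Dmin: root D down a major third → Bb, giving Bbmin.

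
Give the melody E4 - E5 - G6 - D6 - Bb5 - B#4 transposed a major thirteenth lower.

E4 becomes G2
E5 becomes G3
G6 becomes Bb4
D6 becomes F4
Bb5 becomes Db4
B#4 becomes D#3

G2 G3 Bb4 F4 Db4 D#3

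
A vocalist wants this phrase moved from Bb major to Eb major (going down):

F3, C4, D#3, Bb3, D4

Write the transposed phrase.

Bb2 F3 G#2 Eb3 G3

Bb major to Eb major down is a perfect fifth, so every note moves down by that interval.
F3 to Bb2
C4 to F3
D#3 to G#2
Bb3 to Eb3
D4 to G3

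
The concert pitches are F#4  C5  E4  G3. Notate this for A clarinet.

A4 Eb5 G4 Bb3

Written C4 sounds as A3 on the A clarinet, so concert pitches are written a minor third up.
F#4 → A4
C5 → Eb5
E4 → G4
G3 → Bb3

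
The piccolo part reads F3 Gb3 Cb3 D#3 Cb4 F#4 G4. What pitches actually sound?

F4 Gb4 Cb4 D#4 Cb5 F#5 G5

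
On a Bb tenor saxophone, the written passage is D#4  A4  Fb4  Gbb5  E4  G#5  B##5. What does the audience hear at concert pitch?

The Bb tenor saxophone sounds a major ninth below written, so transpose each written note down a major ninth.
D#4 -> C#3
A4 -> G3
Fb4 -> Ebb3
Gbb5 -> Fbb4
E4 -> D3
G#5 -> F#4
B##5 -> A##4

C#3 G3 Ebb3 Fbb4 D3 F#4 A##4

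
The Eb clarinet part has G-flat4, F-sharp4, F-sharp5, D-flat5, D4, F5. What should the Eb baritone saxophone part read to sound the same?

Gb6 F#6 F#7 Db7 D6 F7

First find concert pitch: the Eb clarinet sounds a minor third above written, so G-flat4 F-sharp4 F-sharp5 D-flat5 D4 F5 sounds Bbb4 A4 A5 Fb5 F4 Ab5.
Then write for Eb baritone saxophone: it sounds a major thirteenth below written, so the part must be a major thirteenth above concert.
Bbb4 → Gb6
A4 → F#6
A5 → F#7
Fb5 → Db7
F4 → D6
Ab5 → F7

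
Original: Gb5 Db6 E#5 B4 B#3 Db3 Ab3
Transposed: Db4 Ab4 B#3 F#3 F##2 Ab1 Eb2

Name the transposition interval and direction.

down a perfect eleventh

From Gb5 to Db4 is 11 letter names — an eleventh of some quality.
Db4 to Gb5 is 17 semitones, which makes it a perfect eleventh; the second version is lower, so the direction is down.
Checking another pair — Ab3 → Eb2 — gives the same interval.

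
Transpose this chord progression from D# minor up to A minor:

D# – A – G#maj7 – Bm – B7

A Eb Dmaj7 Fm F7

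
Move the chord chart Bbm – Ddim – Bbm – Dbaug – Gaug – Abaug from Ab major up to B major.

C#m E#dim C#m Eaug A#aug Baug

Ab major up to B major is an augmented second; each chord root moves by that interval while the quality stays the same.
Bbm: root Bb up an augmented second → C#, giving C#m.
Ddim: root D up an augmented second → E#, giving E#dim.
Bbm: root Bb up an augmented second → C#, giving C#m.
Dbaug: root Db up an augmented second → E, giving Eaug.
Gaug: root G up an augmented second → A#, giving A#aug.
Abaug: root Ab up an augmented second → B, giving Baug.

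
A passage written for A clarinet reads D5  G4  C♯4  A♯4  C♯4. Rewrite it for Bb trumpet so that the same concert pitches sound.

C#5 F#4 B#3 G##4 B#3

First find concert pitch: the A clarinet sounds a minor third below written, so D5 G4 C♯4 A♯4 C♯4 sounds B4 E4 A#3 F##4 A#3.
Then write for Bb trumpet: it sounds a major second below written, so the part must be a major second above concert.
B4 → C#5
E4 → F#4
A#3 → B#3
F##4 → G##4
A#3 → B#3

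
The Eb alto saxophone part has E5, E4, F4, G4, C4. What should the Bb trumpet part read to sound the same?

A4 A3 Bb3 C4 F3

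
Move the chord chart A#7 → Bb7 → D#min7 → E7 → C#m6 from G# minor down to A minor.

G# minor down to A minor is a major seventh; each chord root moves by that interval while the quality stays the same.
A#7: root A# down a major seventh → B, giving B7.
Bb7: root Bb down a major seventh → Cb, giving Cb7.
D#min7: root D# down a major seventh → E, giving Emin7.
E7: root E down a major seventh → F, giving F7.
C#m6: root C# down a major seventh → D, giving Dm6.

B7 Cb7 Emin7 F7 Dm6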